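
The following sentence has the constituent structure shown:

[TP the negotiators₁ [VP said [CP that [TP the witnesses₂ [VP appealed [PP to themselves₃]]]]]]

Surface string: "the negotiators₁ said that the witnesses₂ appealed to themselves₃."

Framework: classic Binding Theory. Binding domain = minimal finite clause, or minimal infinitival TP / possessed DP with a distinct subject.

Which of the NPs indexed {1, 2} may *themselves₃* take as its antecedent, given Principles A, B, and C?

*themselves* is an anaphor, so Principle A applies: it must be bound in its binding domain.
Binding domain of *themselves₃*: the embedded TP, whose subject is the witnesses₂.
*the negotiators₁* c-commands the anaphor but is outside its binding domain → cannot satisfy Principle A.
*the witnesses₂* c-commands the anaphor within its binding domain → licit binder.

{2}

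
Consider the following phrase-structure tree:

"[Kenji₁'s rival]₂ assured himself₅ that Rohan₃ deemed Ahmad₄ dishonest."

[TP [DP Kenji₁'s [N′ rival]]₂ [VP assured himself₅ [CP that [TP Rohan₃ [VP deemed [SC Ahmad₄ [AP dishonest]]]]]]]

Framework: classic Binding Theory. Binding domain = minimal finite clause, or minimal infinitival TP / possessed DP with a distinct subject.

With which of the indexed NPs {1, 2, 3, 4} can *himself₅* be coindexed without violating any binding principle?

{2}

*himself* is an anaphor, so Principle A applies: it must be bound in its binding domain.
Binding domain of *himself₅*: the matrix TP, whose subject is [Kenji₁'s rival]₂.
*Kenji₁* does not c-command the anaphor → cannot bind it.
*[Kenji₁'s rival]₂* c-commands the anaphor within its binding domain → licit binder.
*Rohan₃* does not c-command the anaphor → cannot bind it.
*Ahmad₄* does not c-command the anaphor → cannot bind it.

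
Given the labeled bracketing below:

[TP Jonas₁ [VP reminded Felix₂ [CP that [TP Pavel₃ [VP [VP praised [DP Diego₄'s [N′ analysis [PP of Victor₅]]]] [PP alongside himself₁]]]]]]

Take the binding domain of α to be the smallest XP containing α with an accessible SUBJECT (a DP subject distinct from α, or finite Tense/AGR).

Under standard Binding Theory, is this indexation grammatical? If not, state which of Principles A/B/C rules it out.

Principle A

The two coindexed NPs are *Jonas₁* and *himself₁*.
*himself₁* is an anaphor. Principle A requires it to be bound within its binding domain — the embedded TP, whose subject is Pavel₃.
Within that domain it is c-commanded by *Pavel₃*, which does not share its index.
*Jonas₁* does c-command the anaphor, but from outside its binding domain.
The anaphor is unbound in its domain → Principle A violation.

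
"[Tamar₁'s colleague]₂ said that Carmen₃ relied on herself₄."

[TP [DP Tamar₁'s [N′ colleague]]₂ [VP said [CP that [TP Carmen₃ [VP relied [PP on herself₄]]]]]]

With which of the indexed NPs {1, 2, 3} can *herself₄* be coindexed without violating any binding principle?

*herself* is an anaphor, so Principle A applies: it must be bound in its binding domain.
Binding domain of *herself₄*: the embedded TP, whose subject is Carmen₃.
*Tamar₁* does not c-command the anaphor → cannot bind it.
*[Tamar₁'s colleague]₂* c-commands the anaphor but is outside its binding domain → cannot satisfy Principle A.
*Carmen₃* c-commands the anaphor within its binding domain → licit binder.

{3}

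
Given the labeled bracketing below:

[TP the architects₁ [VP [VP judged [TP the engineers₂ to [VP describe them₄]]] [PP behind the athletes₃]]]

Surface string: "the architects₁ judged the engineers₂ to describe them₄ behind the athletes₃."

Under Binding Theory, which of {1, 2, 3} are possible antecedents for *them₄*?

{1, 3}

*them* is a pronoun, so Principle B applies: it must be free in its binding domain.
Binding domain of *them₄*: the embedded TP, whose subject is the engineers₂.
*the architects₁* c-commands the pronoun but from outside its binding domain, and is not c-commanded by it → coindexation permitted.
*the engineers₂* c-commands the pronoun within its binding domain → coindexation would violate Principle B.
*the athletes₃* and the pronoun do not c-command one another → neither Principle B nor Principle C is at stake; coindexation permitted.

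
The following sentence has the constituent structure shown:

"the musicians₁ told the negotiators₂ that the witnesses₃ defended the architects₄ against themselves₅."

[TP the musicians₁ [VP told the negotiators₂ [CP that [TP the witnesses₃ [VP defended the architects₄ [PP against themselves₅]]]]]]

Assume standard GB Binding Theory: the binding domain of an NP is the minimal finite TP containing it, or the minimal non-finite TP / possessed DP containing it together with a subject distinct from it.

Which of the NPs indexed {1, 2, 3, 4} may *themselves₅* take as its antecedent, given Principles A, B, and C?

{3, 4}

*themselves* is an anaphor, so Principle A applies: it must be bound in its binding domain.
Binding domain of *themselves₅*: the embedded TP, whose subject is the witnesses₃.
*the musicians₁* c-commands the anaphor but is outside its binding domain → cannot satisfy Principle A.
*the negotiators₂* c-commands the anaphor but is outside its binding domain → cannot satisfy Principle A.
*the witnesses₃* c-commands the anaphor within its binding domain → licit binder.
*the architects₄* c-commands the anaphor within its binding domain → licit binder.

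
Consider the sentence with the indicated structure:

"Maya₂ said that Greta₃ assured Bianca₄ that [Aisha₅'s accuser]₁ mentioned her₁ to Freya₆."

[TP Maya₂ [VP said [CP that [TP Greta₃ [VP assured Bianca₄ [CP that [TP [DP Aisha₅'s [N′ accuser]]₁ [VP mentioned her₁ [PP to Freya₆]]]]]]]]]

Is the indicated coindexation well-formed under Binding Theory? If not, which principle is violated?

The two coindexed NPs are *[Aisha₅'s accuser]₁* and *her₁*.
*her₁* is a pronoun. Its binding domain is the embedded TP, whose subject is [Aisha₅'s accuser]₁.
*[Aisha₅'s accuser]₁* c-commands it within that domain and carries the same index.
The pronoun is locally bound → Principle B violation.

Principle B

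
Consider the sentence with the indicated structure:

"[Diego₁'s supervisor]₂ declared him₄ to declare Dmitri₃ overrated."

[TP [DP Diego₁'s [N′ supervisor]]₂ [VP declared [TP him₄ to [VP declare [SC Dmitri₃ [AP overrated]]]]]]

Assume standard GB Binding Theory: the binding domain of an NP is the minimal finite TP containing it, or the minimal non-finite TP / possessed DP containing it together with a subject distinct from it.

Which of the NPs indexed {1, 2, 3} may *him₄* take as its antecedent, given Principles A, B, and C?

{1}

*him* is a pronoun, so Principle B applies: it must be free in its binding domain.
Binding domain of *him₄*: the matrix TP, whose subject is [Diego₁'s supervisor]₂.
*Diego₁* and the pronoun do not c-command one another → neither Principle B nor Principle C is at stake; coindexation permitted.
*[Diego₁'s supervisor]₂* c-commands the pronoun within its binding domain → coindexation would violate Principle B.
*Dmitri₃*: the pronoun c-commands this R-expression → coindexation would violate Principle C on *Dmitri₃*.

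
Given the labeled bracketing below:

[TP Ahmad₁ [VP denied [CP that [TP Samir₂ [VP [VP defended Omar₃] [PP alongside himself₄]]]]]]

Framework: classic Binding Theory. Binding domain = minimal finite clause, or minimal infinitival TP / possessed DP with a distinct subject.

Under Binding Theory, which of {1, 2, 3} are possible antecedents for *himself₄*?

*himself* is an anaphor, so Principle A applies: it must be bound in its binding domain.
Binding domain of *himself₄*: the embedded TP, whose subject is Samir₂.
*Ahmad₁* c-commands the anaphor but is outside its binding domain → cannot satisfy Principle A.
*Samir₂* c-commands the anaphor within its binding domain → licit binder.
*Omar₃* does not c-command the anaphor → cannot bind it.

{2}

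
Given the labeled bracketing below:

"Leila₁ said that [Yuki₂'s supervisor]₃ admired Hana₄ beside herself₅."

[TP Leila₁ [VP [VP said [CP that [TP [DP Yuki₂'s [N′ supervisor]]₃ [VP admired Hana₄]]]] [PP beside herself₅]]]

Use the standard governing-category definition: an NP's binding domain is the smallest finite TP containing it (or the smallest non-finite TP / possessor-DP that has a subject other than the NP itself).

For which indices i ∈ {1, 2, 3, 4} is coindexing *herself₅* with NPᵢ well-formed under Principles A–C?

{1}

*herself* is an anaphor, so Principle A applies: it must be bound in its binding domain.
Binding domain of *herself₅*: the matrix TP, whose subject is Leila₁.
*Leila₁* c-commands the anaphor within its binding domain → licit binder.
*Yuki₂* does not c-command the anaphor → cannot bind it.
*[Yuki₂'s supervisor]₃* does not c-command the anaphor → cannot bind it.
*Hana₄* does not c-command the anaphor → cannot bind it.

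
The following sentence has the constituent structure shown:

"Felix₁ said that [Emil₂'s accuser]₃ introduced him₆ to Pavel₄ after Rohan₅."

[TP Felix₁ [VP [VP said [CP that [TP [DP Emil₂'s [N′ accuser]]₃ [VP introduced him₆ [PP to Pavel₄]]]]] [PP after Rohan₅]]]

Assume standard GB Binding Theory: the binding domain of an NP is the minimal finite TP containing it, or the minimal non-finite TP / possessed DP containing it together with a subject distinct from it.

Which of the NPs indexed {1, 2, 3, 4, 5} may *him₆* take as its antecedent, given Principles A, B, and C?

*him* is a pronoun, so Principle B applies: it must be free in its binding domain.
Binding domain of *him₆*: the embedded TP, whose subject is [Emil₂'s accuser]₃.
*Felix₁* c-commands the pronoun but from outside its binding domain, and is not c-commanded by it → coindexation permitted.
*Emil₂* and the pronoun do not c-command one another → neither Principle B nor Principle C is at stake; coindexation permitted.
*[Emil₂'s accuser]₃* c-commands the pronoun within its binding domain → coindexation would violate Principle B.
*Pavel₄*: the pronoun c-commands this R-expression → coindexation would violate Principle C on *Pavel₄*.
*Rohan₅* and the pronoun do not c-command one another → neither Principle B nor Principle C is at stake; coindexation permitted.

{1, 2, 5}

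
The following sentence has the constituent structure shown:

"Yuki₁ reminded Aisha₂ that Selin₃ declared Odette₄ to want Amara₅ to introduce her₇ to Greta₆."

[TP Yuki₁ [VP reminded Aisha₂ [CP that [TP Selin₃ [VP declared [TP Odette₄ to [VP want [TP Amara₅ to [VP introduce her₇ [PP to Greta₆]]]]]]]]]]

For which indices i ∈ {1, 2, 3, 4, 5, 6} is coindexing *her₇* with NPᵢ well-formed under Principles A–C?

*her* is a pronoun, so Principle B applies: it must be free in its binding domain.
Binding domain of *her₇*: the embedded TP, whose subject is Amara₅.
*Yuki₁* c-commands the pronoun but from outside its binding domain, and is not c-commanded by it → coindexation permitted.
*Aisha₂* c-commands the pronoun but from outside its binding domain, and is not c-commanded by it → coindexation permitted.
*Selin₃* c-commands the pronoun but from outside its binding domain, and is not c-commanded by it → coindexation permitted.
*Odette₄* c-commands the pronoun but from outside its binding domain, and is not c-commanded by it → coindexation permitted.
*Amara₅* c-commands the pronoun within its binding domain → coindexation would violate Principle B.
*Greta₆*: the pronoun c-commands this R-expression → coindexation would violate Principle C on *Greta₆*.

{1, 2, 3, 4}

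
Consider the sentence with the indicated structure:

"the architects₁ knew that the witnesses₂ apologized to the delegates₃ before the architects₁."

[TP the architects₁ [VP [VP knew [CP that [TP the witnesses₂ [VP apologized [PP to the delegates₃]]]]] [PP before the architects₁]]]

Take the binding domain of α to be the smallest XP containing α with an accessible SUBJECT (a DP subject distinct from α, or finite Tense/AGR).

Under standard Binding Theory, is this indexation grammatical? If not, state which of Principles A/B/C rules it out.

Principle C

The two coindexed NPs are *the architects₁* (the lower occurrence) and *the architects₁* (the higher occurrence).
*the architects₁* (the lower occurrence) is an R-expression. Principle C requires it to be free everywhere.
*the architects₁* (the higher occurrence) c-commands it and carries the same index.
The R-expression is bound → Principle C violation.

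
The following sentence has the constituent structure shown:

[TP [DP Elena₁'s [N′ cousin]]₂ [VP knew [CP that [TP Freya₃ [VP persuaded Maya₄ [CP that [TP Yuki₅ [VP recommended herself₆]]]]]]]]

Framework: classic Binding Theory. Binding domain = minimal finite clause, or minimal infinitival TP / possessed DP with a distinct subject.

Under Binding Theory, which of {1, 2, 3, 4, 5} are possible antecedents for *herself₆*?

{5}

*herself* is an anaphor, so Principle A applies: it must be bound in its binding domain.
Binding domain of *herself₆*: the embedded TP, whose subject is Yuki₅.
*Elena₁* does not c-command the anaphor → cannot bind it.
*[Elena₁'s cousin]₂* c-commands the anaphor but is outside its binding domain → cannot satisfy Principle A.
*Freya₃* c-commands the anaphor but is outside its binding domain → cannot satisfy Principle A.
*Maya₄* c-commands the anaphor but is outside its binding domain → cannot satisfy Principle A.
*Yuki₅* c-commands the anaphor within its binding domain → licit binder.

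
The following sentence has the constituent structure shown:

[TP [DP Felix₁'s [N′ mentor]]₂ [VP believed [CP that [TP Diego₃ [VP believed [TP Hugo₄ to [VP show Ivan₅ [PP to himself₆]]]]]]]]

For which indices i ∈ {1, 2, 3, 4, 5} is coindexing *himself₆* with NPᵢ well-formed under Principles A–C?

*himself* is an anaphor, so Principle A applies: it must be bound in its binding domain.
Binding domain of *himself₆*: the embedded TP, whose subject is Hugo₄.
*Felix₁* does not c-command the anaphor → cannot bind it.
*[Felix₁'s mentor]₂* c-commands the anaphor but is outside its binding domain → cannot satisfy Principle A.
*Diego₃* c-commands the anaphor but is outside its binding domain → cannot satisfy Principle A.
*Hugo₄* c-commands the anaphor within its binding domain → licit binder.
*Ivan₅* c-commands the anaphor within its binding domain → licit binder.

{4, 5}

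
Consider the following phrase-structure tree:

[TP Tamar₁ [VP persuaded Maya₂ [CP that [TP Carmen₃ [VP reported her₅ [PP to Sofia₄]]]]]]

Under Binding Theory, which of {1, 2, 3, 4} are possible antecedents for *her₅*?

{1, 2}

*her* is a pronoun, so Principle B applies: it must be free in its binding domain.
Binding domain of *her₅*: the embedded TP, whose subject is Carmen₃.
*Tamar₁* c-commands the pronoun but from outside its binding domain, and is not c-commanded by it → coindexation permitted.
*Maya₂* c-commands the pronoun but from outside its binding domain, and is not c-commanded by it → coindexation permitted.
*Carmen₃* c-commands the pronoun within its binding domain → coindexation would violate Principle B.
*Sofia₄*: the pronoun c-commands this R-expression → coindexation would violate Principle C on *Sofia₄*.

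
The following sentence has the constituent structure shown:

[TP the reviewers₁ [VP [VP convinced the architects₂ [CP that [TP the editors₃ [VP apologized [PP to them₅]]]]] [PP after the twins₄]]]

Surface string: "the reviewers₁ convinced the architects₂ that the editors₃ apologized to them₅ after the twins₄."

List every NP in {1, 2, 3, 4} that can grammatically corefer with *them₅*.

*them* is a pronoun, so Principle B applies: it must be free in its binding domain.
Binding domain of *them₅*: the embedded TP, whose subject is the editors₃.
*the reviewers₁* c-commands the pronoun but from outside its binding domain, and is not c-commanded by it → coindexation permitted.
*the architects₂* c-commands the pronoun but from outside its binding domain, and is not c-commanded by it → coindexation permitted.
*the editors₃* c-commands the pronoun within its binding domain → coindexation would violate Principle B.
*the twins₄* and the pronoun do not c-command one another → neither Principle B nor Principle C is at stake; coindexation permitted.

{1, 2, 4}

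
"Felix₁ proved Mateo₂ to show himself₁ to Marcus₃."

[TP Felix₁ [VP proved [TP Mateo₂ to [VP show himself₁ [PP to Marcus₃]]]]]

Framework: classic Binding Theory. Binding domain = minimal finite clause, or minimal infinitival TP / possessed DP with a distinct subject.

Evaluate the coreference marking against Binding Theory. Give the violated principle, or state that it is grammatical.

Principle A

The two coindexed NPs are *Felix₁* and *himself₁*.
*himself₁* is an anaphor. Principle A requires it to be bound within its binding domain — the embedded TP, whose subject is Mateo₂.
Within that domain it is c-commanded by *Mateo₂*, which does not share its index.
*Felix₁* does c-command the anaphor, but from outside its binding domain.
The anaphor is unbound in its domain → Principle A violation.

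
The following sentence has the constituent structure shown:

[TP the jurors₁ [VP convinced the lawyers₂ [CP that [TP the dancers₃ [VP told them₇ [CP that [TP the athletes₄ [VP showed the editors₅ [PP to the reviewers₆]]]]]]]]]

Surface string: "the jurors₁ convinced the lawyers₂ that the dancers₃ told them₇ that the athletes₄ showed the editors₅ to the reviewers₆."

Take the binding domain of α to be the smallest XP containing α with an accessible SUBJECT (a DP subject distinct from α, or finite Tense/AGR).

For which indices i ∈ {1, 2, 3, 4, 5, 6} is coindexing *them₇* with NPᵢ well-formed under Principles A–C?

*them* is a pronoun, so Principle B applies: it must be free in its binding domain.
Binding domain of *them₇*: the embedded TP, whose subject is the dancers₃.
*the jurors₁* c-commands the pronoun but from outside its binding domain, and is not c-commanded by it → coindexation permitted.
*the lawyers₂* c-commands the pronoun but from outside its binding domain, and is not c-commanded by it → coindexation permitted.
*the dancers₃* c-commands the pronoun within its binding domain → coindexation would violate Principle B.
*the athletes₄*: the pronoun c-commands this R-expression → coindexation would violate Principle C on *the athletes₄*.
*the editors₅*: the pronoun c-commands this R-expression → coindexation would violate Principle C on *the editors₅*.
*the reviewers₆*: the pronoun c-commands this R-expression → coindexation would violate Principle C on *the reviewers₆*.

{1, 2}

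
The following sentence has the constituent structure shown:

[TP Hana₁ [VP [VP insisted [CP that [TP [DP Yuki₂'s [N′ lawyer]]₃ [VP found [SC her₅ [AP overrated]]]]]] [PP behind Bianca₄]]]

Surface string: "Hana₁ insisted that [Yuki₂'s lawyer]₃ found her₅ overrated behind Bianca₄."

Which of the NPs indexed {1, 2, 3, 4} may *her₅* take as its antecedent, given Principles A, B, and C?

*her* is a pronoun, so Principle B applies: it must be free in its binding domain.
Binding domain of *her₅*: the embedded TP, whose subject is [Yuki₂'s lawyer]₃.
*Hana₁* c-commands the pronoun but from outside its binding domain, and is not c-commanded by it → coindexation permitted.
*Yuki₂* and the pronoun do not c-command one another → neither Principle B nor Principle C is at stake; coindexation permitted.
*[Yuki₂'s lawyer]₃* c-commands the pronoun within its binding domain → coindexation would violate Principle B.
*Bianca₄* and the pronoun do not c-command one another → neither Principle B nor Principle C is at stake; coindexation permitted.

{1, 2, 4}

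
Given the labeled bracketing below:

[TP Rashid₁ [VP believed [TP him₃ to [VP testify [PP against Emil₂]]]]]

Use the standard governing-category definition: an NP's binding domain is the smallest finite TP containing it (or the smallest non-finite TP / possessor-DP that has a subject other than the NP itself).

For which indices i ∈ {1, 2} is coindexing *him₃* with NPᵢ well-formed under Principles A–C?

*him* is a pronoun, so Principle B applies: it must be free in its binding domain.
Binding domain of *him₃*: the matrix TP, whose subject is Rashid₁.
*Rashid₁* c-commands the pronoun within its binding domain → coindexation would violate Principle B.
*Emil₂*: the pronoun c-commands this R-expression → coindexation would violate Principle C on *Emil₂*.

none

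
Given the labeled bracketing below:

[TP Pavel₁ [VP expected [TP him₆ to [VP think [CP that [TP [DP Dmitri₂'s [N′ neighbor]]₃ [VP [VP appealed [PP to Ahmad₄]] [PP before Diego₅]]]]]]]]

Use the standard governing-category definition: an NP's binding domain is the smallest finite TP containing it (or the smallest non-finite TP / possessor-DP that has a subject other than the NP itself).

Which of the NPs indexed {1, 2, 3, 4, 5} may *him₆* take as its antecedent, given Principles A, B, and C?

*him* is a pronoun, so Principle B applies: it must be free in its binding domain.
Binding domain of *him₆*: the matrix TP, whose subject is Pavel₁.
*Pavel₁* c-commands the pronoun within its binding domain → coindexation would violate Principle B.
*Dmitri₂*: the pronoun c-commands this R-expression → coindexation would violate Principle C on *Dmitri₂*.
*[Dmitri₂'s neighbor]₃*: the pronoun c-commands this R-expression → coindexation would violate Principle C on *[Dmitri₂'s neighbor]₃*.
*Ahmad₄*: the pronoun c-commands this R-expression → coindexation would violate Principle C on *Ahmad₄*.
*Diego₅*: the pronoun c-commands this R-expression → coindexation would violate Principle C on *Diego₅*.

none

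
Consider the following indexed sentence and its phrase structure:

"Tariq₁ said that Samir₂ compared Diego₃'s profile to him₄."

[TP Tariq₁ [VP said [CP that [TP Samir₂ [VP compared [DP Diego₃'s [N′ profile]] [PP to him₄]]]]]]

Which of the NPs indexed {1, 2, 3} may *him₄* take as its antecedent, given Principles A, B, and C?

*him* is a pronoun, so Principle B applies: it must be free in its binding domain.
Binding domain of *him₄*: the embedded TP, whose subject is Samir₂.
*Tariq₁* c-commands the pronoun but from outside its binding domain, and is not c-commanded by it → coindexation permitted.
*Samir₂* c-commands the pronoun within its binding domain → coindexation would violate Principle B.
*Diego₃* and the pronoun do not c-command one another → neither Principle B nor Principle C is at stake; coindexation permitted.

{1, 3}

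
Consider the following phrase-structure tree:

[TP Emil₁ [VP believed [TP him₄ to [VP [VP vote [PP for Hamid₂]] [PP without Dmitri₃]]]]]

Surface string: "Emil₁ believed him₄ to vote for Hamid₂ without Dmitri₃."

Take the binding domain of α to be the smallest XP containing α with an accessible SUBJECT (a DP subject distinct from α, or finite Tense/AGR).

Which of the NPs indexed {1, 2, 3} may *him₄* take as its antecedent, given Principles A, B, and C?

*him* is a pronoun, so Principle B applies: it must be free in its binding domain.
Binding domain of *him₄*: the matrix TP, whose subject is Emil₁.
*Emil₁* c-commands the pronoun within its binding domain → coindexation would violate Principle B.
*Hamid₂*: the pronoun c-commands this R-expression → coindexation would violate Principle C on *Hamid₂*.
*Dmitri₃*: the pronoun c-commands this R-expression → coindexation would violate Principle C on *Dmitri₃*.

none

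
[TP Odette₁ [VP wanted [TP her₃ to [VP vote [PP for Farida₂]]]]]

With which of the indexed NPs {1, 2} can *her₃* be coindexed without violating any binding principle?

none

*her* is a pronoun, so Principle B applies: it must be free in its binding domain.
Binding domain of *her₃*: the matrix TP, whose subject is Odette₁.
*Odette₁* c-commands the pronoun within its binding domain → coindexation would violate Principle B.
*Farida₂*: the pronoun c-commands this R-expression → coindexation would violate Principle C on *Farida₂*.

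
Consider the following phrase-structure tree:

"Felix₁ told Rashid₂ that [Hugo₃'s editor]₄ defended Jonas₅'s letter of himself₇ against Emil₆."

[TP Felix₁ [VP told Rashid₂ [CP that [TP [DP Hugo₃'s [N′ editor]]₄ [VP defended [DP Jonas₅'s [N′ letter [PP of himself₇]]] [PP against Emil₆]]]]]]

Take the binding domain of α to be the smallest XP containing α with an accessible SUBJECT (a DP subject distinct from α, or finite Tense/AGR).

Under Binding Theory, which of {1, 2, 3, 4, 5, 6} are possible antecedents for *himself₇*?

*himself* is an anaphor, so Principle A applies: it must be bound in its binding domain.
Binding domain of *himself₇*: the possessed DP, whose subject is Jonas₅.
*Felix₁* c-commands the anaphor but is outside its binding domain → cannot satisfy Principle A.
*Rashid₂* c-commands the anaphor but is outside its binding domain → cannot satisfy Principle A.
*Hugo₃* does not c-command the anaphor → cannot bind it.
*[Hugo₃'s editor]₄* c-commands the anaphor but is outside its binding domain → cannot satisfy Principle A.
*Jonas₅* c-commands the anaphor within its binding domain → licit binder.
*Emil₆* does not c-command the anaphor → cannot bind it.

{5}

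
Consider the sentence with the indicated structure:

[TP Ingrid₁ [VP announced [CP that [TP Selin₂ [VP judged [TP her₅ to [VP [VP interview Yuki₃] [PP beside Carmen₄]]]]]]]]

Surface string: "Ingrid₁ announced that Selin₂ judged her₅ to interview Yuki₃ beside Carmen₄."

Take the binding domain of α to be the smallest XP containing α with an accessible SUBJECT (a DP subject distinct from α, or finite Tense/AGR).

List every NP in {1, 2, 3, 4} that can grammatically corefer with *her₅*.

*her* is a pronoun, so Principle B applies: it must be free in its binding domain.
Binding domain of *her₅*: the embedded TP, whose subject is Selin₂.
*Ingrid₁* c-commands the pronoun but from outside its binding domain, and is not c-commanded by it → coindexation permitted.
*Selin₂* c-commands the pronoun within its binding domain → coindexation would violate Principle B.
*Yuki₃*: the pronoun c-commands this R-expression → coindexation would violate Principle C on *Yuki₃*.
*Carmen₄*: the pronoun c-commands this R-expression → coindexation would violate Principle C on *Carmen₄*.

{1}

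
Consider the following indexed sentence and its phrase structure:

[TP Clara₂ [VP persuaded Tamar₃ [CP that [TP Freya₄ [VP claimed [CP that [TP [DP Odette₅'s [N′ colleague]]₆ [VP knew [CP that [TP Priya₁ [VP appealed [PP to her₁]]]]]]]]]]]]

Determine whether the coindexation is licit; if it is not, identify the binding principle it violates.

The two coindexed NPs are *Priya₁* and *her₁*.
*her₁* is a pronoun. Its binding domain is the embedded TP, whose subject is Priya₁.
*Priya₁* c-commands it within that domain and carries the same index.
The pronoun is locally bound → Principle B violation.

Principle B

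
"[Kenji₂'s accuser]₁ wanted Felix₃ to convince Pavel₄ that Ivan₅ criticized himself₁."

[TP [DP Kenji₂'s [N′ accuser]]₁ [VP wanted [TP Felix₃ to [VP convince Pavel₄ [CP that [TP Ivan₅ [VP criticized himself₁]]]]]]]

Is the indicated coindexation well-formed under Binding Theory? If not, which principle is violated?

The two coindexed NPs are *[Kenji₂'s accuser]₁* and *himself₁*.
*himself₁* is an anaphor. Principle A requires it to be bound within its binding domain — the embedded TP, whose subject is Ivan₅.
Within that domain it is c-commanded by *Ivan₅*, which does not share its index.
*[Kenji₂'s accuser]₁* does c-command the anaphor, but from outside its binding domain.
The anaphor is unbound in its domain → Principle A violation.

Principle A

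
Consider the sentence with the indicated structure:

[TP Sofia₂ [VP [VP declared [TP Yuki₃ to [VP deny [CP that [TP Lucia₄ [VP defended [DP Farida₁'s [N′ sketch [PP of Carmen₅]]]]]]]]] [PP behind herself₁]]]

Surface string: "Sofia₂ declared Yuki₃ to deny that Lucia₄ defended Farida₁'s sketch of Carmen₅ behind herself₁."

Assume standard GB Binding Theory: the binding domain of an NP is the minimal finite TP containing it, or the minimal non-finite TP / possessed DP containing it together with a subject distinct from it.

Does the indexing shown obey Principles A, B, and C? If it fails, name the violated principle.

The two coindexed NPs are *Farida₁* and *herself₁*.
*herself₁* is an anaphor. Principle A requires it to be bound within its binding domain — the matrix TP, whose subject is Sofia₂.
Within that domain it is c-commanded by *Sofia₂*, which does not share its index.
*Farida₁* does not c-command the anaphor at all.
The anaphor is unbound in its domain → Principle A violation.

Principle A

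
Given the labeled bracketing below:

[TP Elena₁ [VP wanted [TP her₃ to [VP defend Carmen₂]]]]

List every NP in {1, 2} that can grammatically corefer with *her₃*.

*her* is a pronoun, so Principle B applies: it must be free in its binding domain.
Binding domain of *her₃*: the matrix TP, whose subject is Elena₁.
*Elena₁* c-commands the pronoun within its binding domain → coindexation would violate Principle B.
*Carmen₂*: the pronoun c-commands this R-expression → coindexation would violate Principle C on *Carmen₂*.

none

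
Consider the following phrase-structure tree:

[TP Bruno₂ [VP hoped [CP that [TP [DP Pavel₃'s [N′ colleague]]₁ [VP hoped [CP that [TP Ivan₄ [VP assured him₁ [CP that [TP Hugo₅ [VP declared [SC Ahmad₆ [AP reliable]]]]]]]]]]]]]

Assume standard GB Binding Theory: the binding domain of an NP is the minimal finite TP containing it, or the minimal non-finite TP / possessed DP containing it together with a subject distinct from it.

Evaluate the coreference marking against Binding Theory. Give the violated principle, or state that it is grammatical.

The two coindexed NPs are *[Pavel₃'s colleague]₁* and *him₁*.
*him₁* is a pronoun; its binding domain is the embedded TP, whose subject is Ivan₄. Within that domain it is c-commanded only by *Ivan₄*, which carries a different index — the pronoun is free locally, so Principle B holds.
*[Pavel₃'s colleague]₁* is an R-expression; *him₁* does not c-command it, and no other NP shares its index, so Principle C is satisfied.
All principles are respected.

grammatical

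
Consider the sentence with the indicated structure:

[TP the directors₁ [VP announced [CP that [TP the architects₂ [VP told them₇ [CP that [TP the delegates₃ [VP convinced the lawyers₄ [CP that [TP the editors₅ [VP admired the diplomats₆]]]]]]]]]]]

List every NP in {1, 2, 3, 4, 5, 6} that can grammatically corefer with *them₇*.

*them* is a pronoun, so Principle B applies: it must be free in its binding domain.
Binding domain of *them₇*: the embedded TP, whose subject is the architects₂.
*the directors₁* c-commands the pronoun but from outside its binding domain, and is not c-commanded by it → coindexation permitted.
*the architects₂* c-commands the pronoun within its binding domain → coindexation would violate Principle B.
*the delegates₃*: the pronoun c-commands this R-expression → coindexation would violate Principle C on *the delegates₃*.
*the lawyers₄*: the pronoun c-commands this R-expression → coindexation would violate Principle C on *the lawyers₄*.
*the editors₅*: the pronoun c-commands this R-expression → coindexation would violate Principle C on *the editors₅*.
*the diplomats₆*: the pronoun c-commands this R-expression → coindexation would violate Principle C on *the diplomats₆*.

{1}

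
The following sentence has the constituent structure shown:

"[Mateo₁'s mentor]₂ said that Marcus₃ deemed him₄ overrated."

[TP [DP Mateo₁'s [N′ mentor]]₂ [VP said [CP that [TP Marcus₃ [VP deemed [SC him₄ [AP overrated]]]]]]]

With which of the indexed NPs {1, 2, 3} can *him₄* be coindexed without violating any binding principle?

{1, 2}

*him* is a pronoun, so Principle B applies: it must be free in its binding domain.
Binding domain of *him₄*: the embedded TP, whose subject is Marcus₃.
*Mateo₁* and the pronoun do not c-command one another → neither Principle B nor Principle C is at stake; coindexation permitted.
*[Mateo₁'s mentor]₂* c-commands the pronoun but from outside its binding domain, and is not c-commanded by it → coindexation permitted.
*Marcus₃* c-commands the pronoun within its binding domain → coindexation would violate Principle B.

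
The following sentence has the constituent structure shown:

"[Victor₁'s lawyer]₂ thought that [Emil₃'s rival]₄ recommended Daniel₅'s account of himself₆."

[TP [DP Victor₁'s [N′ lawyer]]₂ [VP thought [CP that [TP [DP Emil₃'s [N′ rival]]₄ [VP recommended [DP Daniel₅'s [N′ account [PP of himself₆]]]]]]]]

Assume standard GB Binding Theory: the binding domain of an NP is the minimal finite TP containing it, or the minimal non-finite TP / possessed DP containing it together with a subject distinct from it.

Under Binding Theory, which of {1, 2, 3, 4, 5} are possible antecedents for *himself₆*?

*himself* is an anaphor, so Principle A applies: it must be bound in its binding domain.
Binding domain of *himself₆*: the possessed DP, whose subject is Daniel₅.
*Victor₁* does not c-command the anaphor → cannot bind it.
*[Victor₁'s lawyer]₂* c-commands the anaphor but is outside its binding domain → cannot satisfy Principle A.
*Emil₃* does not c-command the anaphor → cannot bind it.
*[Emil₃'s rival]₄* c-commands the anaphor but is outside its binding domain → cannot satisfy Principle A.
*Daniel₅* c-commands the anaphor within its binding domain → licit binder.

{5}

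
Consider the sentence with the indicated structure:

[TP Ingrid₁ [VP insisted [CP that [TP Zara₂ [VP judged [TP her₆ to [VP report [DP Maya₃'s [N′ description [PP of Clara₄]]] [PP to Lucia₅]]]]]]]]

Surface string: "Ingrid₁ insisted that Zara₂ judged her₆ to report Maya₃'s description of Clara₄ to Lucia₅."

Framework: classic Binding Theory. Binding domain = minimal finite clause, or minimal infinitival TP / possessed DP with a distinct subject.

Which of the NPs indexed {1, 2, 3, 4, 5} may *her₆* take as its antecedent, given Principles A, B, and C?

{1}

*her* is a pronoun, so Principle B applies: it must be free in its binding domain.
Binding domain of *her₆*: the embedded TP, whose subject is Zara₂.
*Ingrid₁* c-commands the pronoun but from outside its binding domain, and is not c-commanded by it → coindexation permitted.
*Zara₂* c-commands the pronoun within its binding domain → coindexation would violate Principle B.
*Maya₃*: the pronoun c-commands this R-expression → coindexation would violate Principle C on *Maya₃*.
*Clara₄*: the pronoun c-commands this R-expression → coindexation would violate Principle C on *Clara₄*.
*Lucia₅*: the pronoun c-commands this R-expression → coindexation would violate Principle C on *Lucia₅*.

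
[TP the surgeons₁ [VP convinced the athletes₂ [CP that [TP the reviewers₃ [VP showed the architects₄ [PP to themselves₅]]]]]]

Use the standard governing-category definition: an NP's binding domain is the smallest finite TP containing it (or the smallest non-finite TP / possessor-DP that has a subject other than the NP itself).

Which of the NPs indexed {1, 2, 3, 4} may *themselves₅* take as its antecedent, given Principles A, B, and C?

*themselves* is an anaphor, so Principle A applies: it must be bound in its binding domain.
Binding domain of *themselves₅*: the embedded TP, whose subject is the reviewers₃.
*the surgeons₁* c-commands the anaphor but is outside its binding domain → cannot satisfy Principle A.
*the athletes₂* c-commands the anaphor but is outside its binding domain → cannot satisfy Principle A.
*the reviewers₃* c-commands the anaphor within its binding domain → licit binder.
*the architects₄* c-commands the anaphor within its binding domain → licit binder.

{3, 4}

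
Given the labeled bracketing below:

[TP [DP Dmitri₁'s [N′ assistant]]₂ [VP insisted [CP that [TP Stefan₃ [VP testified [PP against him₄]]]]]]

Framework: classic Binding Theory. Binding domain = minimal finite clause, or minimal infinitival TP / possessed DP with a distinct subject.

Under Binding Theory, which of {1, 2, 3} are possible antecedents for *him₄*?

{1, 2}

*him* is a pronoun, so Principle B applies: it must be free in its binding domain.
Binding domain of *him₄*: the embedded TP, whose subject is Stefan₃.
*Dmitri₁* and the pronoun do not c-command one another → neither Principle B nor Principle C is at stake; coindexation permitted.
*[Dmitri₁'s assistant]₂* c-commands the pronoun but from outside its binding domain, and is not c-commanded by it → coindexation permitted.
*Stefan₃* c-commands the pronoun within its binding domain → coindexation would violate Principle B.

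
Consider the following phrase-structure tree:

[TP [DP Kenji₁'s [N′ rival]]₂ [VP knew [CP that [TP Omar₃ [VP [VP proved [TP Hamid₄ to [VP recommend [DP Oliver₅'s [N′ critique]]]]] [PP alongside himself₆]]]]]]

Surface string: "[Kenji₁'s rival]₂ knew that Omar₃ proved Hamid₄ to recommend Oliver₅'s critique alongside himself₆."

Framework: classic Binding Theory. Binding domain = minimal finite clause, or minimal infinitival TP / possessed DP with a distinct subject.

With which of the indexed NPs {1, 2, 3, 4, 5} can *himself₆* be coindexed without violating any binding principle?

{3}

*himself* is an anaphor, so Principle A applies: it must be bound in its binding domain.
Binding domain of *himself₆*: the embedded TP, whose subject is Omar₃.
*Kenji₁* does not c-command the anaphor → cannot bind it.
*[Kenji₁'s rival]₂* c-commands the anaphor but is outside its binding domain → cannot satisfy Principle A.
*Omar₃* c-commands the anaphor within its binding domain → licit binder.
*Hamid₄* does not c-command the anaphor → cannot bind it.
*Oliver₅* does not c-command the anaphor → cannot bind it.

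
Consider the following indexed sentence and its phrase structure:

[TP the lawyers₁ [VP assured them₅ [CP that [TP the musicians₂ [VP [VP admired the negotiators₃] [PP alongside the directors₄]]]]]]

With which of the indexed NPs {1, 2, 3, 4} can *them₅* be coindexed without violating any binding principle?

none

*them* is a pronoun, so Principle B applies: it must be free in its binding domain.
Binding domain of *them₅*: the matrix TP, whose subject is the lawyers₁.
*the lawyers₁* c-commands the pronoun within its binding domain → coindexation would violate Principle B.
*the musicians₂*: the pronoun c-commands this R-expression → coindexation would violate Principle C on *the musicians₂*.
*the negotiators₃*: the pronoun c-commands this R-expression → coindexation would violate Principle C on *the negotiators₃*.
*the directors₄*: the pronoun c-commands this R-expression → coindexation would violate Principle C on *the directors₄*.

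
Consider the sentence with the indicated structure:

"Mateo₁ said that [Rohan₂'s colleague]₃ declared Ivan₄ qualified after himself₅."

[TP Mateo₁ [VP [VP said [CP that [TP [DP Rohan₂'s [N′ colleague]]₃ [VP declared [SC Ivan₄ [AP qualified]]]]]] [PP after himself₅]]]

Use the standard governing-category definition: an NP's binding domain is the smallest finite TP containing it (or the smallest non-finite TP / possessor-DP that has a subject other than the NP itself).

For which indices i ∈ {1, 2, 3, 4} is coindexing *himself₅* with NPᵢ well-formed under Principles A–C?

*himself* is an anaphor, so Principle A applies: it must be bound in its binding domain.
Binding domain of *himself₅*: the matrix TP, whose subject is Mateo₁.
*Mateo₁* c-commands the anaphor within its binding domain → licit binder.
*Rohan₂* does not c-command the anaphor → cannot bind it.
*[Rohan₂'s colleague]₃* does not c-command the anaphor → cannot bind it.
*Ivan₄* does not c-command the anaphor → cannot bind it.

{1}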